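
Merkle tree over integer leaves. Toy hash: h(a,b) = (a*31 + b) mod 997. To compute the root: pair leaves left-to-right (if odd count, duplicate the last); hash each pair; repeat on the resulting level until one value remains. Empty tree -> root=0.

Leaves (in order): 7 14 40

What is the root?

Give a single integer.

Answer: 465

Derivation:
L0: [7, 14, 40]
L1: h(7,14)=(7*31+14)%997=231 h(40,40)=(40*31+40)%997=283 -> [231, 283]
L2: h(231,283)=(231*31+283)%997=465 -> [465]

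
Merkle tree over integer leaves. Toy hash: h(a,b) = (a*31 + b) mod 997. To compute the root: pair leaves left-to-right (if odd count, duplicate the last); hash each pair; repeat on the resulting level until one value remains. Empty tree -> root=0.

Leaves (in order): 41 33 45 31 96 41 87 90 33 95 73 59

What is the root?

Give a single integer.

L0: [41, 33, 45, 31, 96, 41, 87, 90, 33, 95, 73, 59]
L1: h(41,33)=(41*31+33)%997=307 h(45,31)=(45*31+31)%997=429 h(96,41)=(96*31+41)%997=26 h(87,90)=(87*31+90)%997=793 h(33,95)=(33*31+95)%997=121 h(73,59)=(73*31+59)%997=328 -> [307, 429, 26, 793, 121, 328]
L2: h(307,429)=(307*31+429)%997=973 h(26,793)=(26*31+793)%997=602 h(121,328)=(121*31+328)%997=91 -> [973, 602, 91]
L3: h(973,602)=(973*31+602)%997=855 h(91,91)=(91*31+91)%997=918 -> [855, 918]
L4: h(855,918)=(855*31+918)%997=504 -> [504]

Answer: 504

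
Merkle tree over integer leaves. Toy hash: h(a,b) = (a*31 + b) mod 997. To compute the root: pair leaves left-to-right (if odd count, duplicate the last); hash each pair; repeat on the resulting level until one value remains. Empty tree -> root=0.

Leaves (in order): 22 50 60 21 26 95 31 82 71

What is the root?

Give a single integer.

L0: [22, 50, 60, 21, 26, 95, 31, 82, 71]
L1: h(22,50)=(22*31+50)%997=732 h(60,21)=(60*31+21)%997=884 h(26,95)=(26*31+95)%997=901 h(31,82)=(31*31+82)%997=46 h(71,71)=(71*31+71)%997=278 -> [732, 884, 901, 46, 278]
L2: h(732,884)=(732*31+884)%997=645 h(901,46)=(901*31+46)%997=61 h(278,278)=(278*31+278)%997=920 -> [645, 61, 920]
L3: h(645,61)=(645*31+61)%997=116 h(920,920)=(920*31+920)%997=527 -> [116, 527]
L4: h(116,527)=(116*31+527)%997=135 -> [135]

Answer: 135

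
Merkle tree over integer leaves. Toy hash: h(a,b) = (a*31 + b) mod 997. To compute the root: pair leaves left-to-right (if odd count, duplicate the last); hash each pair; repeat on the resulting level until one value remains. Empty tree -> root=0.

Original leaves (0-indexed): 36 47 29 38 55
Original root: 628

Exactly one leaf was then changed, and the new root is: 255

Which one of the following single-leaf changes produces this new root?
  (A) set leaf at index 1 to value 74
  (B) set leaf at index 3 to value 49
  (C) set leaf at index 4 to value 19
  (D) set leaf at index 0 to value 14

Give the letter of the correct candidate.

Original leaves: [36, 47, 29, 38, 55]
Target new root: 255
Try each candidate change and compute the resulting root:
Candidate A: set leaf[1] = 74 -> leaves = [36, 74, 29, 38, 55]
  L0: [36, 74, 29, 38, 55]
  L1: h(36,74)=(36*31+74)%997=193 h(29,38)=(29*31+38)%997=937 h(55,55)=(55*31+55)%997=763 -> [193, 937, 763]
  L2: h(193,937)=(193*31+937)%997=938 h(763,763)=(763*31+763)%997=488 -> [938, 488]
  L3: h(938,488)=(938*31+488)%997=653 -> [653]
  root = 653 != target 255
Candidate B: set leaf[3] = 49 -> leaves = [36, 47, 29, 49, 55]
  L0: [36, 47, 29, 49, 55]
  L1: h(36,47)=(36*31+47)%997=166 h(29,49)=(29*31+49)%997=948 h(55,55)=(55*31+55)%997=763 -> [166, 948, 763]
  L2: h(166,948)=(166*31+948)%997=112 h(763,763)=(763*31+763)%997=488 -> [112, 488]
  L3: h(112,488)=(112*31+488)%997=969 -> [969]
  root = 969 != target 255
Candidate C: set leaf[4] = 19 -> leaves = [36, 47, 29, 38, 19]
  L0: [36, 47, 29, 38, 19]
  L1: h(36,47)=(36*31+47)%997=166 h(29,38)=(29*31+38)%997=937 h(19,19)=(19*31+19)%997=608 -> [166, 937, 608]
  L2: h(166,937)=(166*31+937)%997=101 h(608,608)=(608*31+608)%997=513 -> [101, 513]
  L3: h(101,513)=(101*31+513)%997=653 -> [653]
  root = 653 != target 255
Candidate D: set leaf[0] = 14 -> leaves = [14, 47, 29, 38, 55]
  L0: [14, 47, 29, 38, 55]
  L1: h(14,47)=(14*31+47)%997=481 h(29,38)=(29*31+38)%997=937 h(55,55)=(55*31+55)%997=763 -> [481, 937, 763]
  L2: h(481,937)=(481*31+937)%997=893 h(763,763)=(763*31+763)%997=488 -> [893, 488]
  L3: h(893,488)=(893*31+488)%997=255 -> [255]
  root = 255 == target 255  ** MATCH **
Candidate D produces the target root.

Answer: D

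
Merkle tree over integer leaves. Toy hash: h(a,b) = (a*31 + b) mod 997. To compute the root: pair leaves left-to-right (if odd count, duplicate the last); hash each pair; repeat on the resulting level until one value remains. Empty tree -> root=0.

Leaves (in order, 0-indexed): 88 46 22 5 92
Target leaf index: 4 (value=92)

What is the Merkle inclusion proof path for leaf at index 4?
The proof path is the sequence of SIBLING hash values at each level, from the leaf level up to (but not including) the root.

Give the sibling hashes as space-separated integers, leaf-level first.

Answer: 92 950 939

Derivation:
L0 (leaves): [88, 46, 22, 5, 92], target index=4
L1: h(88,46)=(88*31+46)%997=780 [pair 0] h(22,5)=(22*31+5)%997=687 [pair 1] h(92,92)=(92*31+92)%997=950 [pair 2] -> [780, 687, 950]
  Sibling for proof at L0: 92
L2: h(780,687)=(780*31+687)%997=939 [pair 0] h(950,950)=(950*31+950)%997=490 [pair 1] -> [939, 490]
  Sibling for proof at L1: 950
L3: h(939,490)=(939*31+490)%997=686 [pair 0] -> [686]
  Sibling for proof at L2: 939
Root: 686
Proof path (sibling hashes from leaf to root): [92, 950, 939]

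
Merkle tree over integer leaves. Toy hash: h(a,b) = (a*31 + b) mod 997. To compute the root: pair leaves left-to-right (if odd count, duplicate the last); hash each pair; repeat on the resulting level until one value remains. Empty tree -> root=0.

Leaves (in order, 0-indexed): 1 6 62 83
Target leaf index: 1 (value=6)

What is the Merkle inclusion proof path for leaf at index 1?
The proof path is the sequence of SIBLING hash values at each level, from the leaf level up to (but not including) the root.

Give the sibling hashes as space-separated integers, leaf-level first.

L0 (leaves): [1, 6, 62, 83], target index=1
L1: h(1,6)=(1*31+6)%997=37 [pair 0] h(62,83)=(62*31+83)%997=11 [pair 1] -> [37, 11]
  Sibling for proof at L0: 1
L2: h(37,11)=(37*31+11)%997=161 [pair 0] -> [161]
  Sibling for proof at L1: 11
Root: 161
Proof path (sibling hashes from leaf to root): [1, 11]

Answer: 1 11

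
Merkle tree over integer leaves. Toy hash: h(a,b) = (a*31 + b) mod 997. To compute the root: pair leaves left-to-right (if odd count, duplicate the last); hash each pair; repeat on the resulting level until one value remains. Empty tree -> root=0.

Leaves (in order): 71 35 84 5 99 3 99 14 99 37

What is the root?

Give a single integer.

Answer: 956

Derivation:
L0: [71, 35, 84, 5, 99, 3, 99, 14, 99, 37]
L1: h(71,35)=(71*31+35)%997=242 h(84,5)=(84*31+5)%997=615 h(99,3)=(99*31+3)%997=81 h(99,14)=(99*31+14)%997=92 h(99,37)=(99*31+37)%997=115 -> [242, 615, 81, 92, 115]
L2: h(242,615)=(242*31+615)%997=141 h(81,92)=(81*31+92)%997=609 h(115,115)=(115*31+115)%997=689 -> [141, 609, 689]
L3: h(141,609)=(141*31+609)%997=992 h(689,689)=(689*31+689)%997=114 -> [992, 114]
L4: h(992,114)=(992*31+114)%997=956 -> [956]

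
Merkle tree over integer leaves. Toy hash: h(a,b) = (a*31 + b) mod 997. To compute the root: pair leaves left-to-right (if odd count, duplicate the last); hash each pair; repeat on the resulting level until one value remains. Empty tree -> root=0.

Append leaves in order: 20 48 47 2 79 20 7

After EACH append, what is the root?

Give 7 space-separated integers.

After append 20 (leaves=[20]):
  L0: [20]
  root=20
After append 48 (leaves=[20, 48]):
  L0: [20, 48]
  L1: h(20,48)=(20*31+48)%997=668 -> [668]
  root=668
After append 47 (leaves=[20, 48, 47]):
  L0: [20, 48, 47]
  L1: h(20,48)=(20*31+48)%997=668 h(47,47)=(47*31+47)%997=507 -> [668, 507]
  L2: h(668,507)=(668*31+507)%997=278 -> [278]
  root=278
After append 2 (leaves=[20, 48, 47, 2]):
  L0: [20, 48, 47, 2]
  L1: h(20,48)=(20*31+48)%997=668 h(47,2)=(47*31+2)%997=462 -> [668, 462]
  L2: h(668,462)=(668*31+462)%997=233 -> [233]
  root=233
After append 79 (leaves=[20, 48, 47, 2, 79]):
  L0: [20, 48, 47, 2, 79]
  L1: h(20,48)=(20*31+48)%997=668 h(47,2)=(47*31+2)%997=462 h(79,79)=(79*31+79)%997=534 -> [668, 462, 534]
  L2: h(668,462)=(668*31+462)%997=233 h(534,534)=(534*31+534)%997=139 -> [233, 139]
  L3: h(233,139)=(233*31+139)%997=383 -> [383]
  root=383
After append 20 (leaves=[20, 48, 47, 2, 79, 20]):
  L0: [20, 48, 47, 2, 79, 20]
  L1: h(20,48)=(20*31+48)%997=668 h(47,2)=(47*31+2)%997=462 h(79,20)=(79*31+20)%997=475 -> [668, 462, 475]
  L2: h(668,462)=(668*31+462)%997=233 h(475,475)=(475*31+475)%997=245 -> [233, 245]
  L3: h(233,245)=(233*31+245)%997=489 -> [489]
  root=489
After append 7 (leaves=[20, 48, 47, 2, 79, 20, 7]):
  L0: [20, 48, 47, 2, 79, 20, 7]
  L1: h(20,48)=(20*31+48)%997=668 h(47,2)=(47*31+2)%997=462 h(79,20)=(79*31+20)%997=475 h(7,7)=(7*31+7)%997=224 -> [668, 462, 475, 224]
  L2: h(668,462)=(668*31+462)%997=233 h(475,224)=(475*31+224)%997=991 -> [233, 991]
  L3: h(233,991)=(233*31+991)%997=238 -> [238]
  root=238

Answer: 20 668 278 233 383 489 238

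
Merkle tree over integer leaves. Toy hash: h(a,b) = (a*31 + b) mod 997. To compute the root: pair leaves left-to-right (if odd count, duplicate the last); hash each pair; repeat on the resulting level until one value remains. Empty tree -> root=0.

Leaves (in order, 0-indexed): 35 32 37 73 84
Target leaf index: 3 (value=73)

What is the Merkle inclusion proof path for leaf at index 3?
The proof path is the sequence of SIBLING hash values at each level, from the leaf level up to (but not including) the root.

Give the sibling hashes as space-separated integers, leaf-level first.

L0 (leaves): [35, 32, 37, 73, 84], target index=3
L1: h(35,32)=(35*31+32)%997=120 [pair 0] h(37,73)=(37*31+73)%997=223 [pair 1] h(84,84)=(84*31+84)%997=694 [pair 2] -> [120, 223, 694]
  Sibling for proof at L0: 37
L2: h(120,223)=(120*31+223)%997=952 [pair 0] h(694,694)=(694*31+694)%997=274 [pair 1] -> [952, 274]
  Sibling for proof at L1: 120
L3: h(952,274)=(952*31+274)%997=873 [pair 0] -> [873]
  Sibling for proof at L2: 274
Root: 873
Proof path (sibling hashes from leaf to root): [37, 120, 274]

Answer: 37 120 274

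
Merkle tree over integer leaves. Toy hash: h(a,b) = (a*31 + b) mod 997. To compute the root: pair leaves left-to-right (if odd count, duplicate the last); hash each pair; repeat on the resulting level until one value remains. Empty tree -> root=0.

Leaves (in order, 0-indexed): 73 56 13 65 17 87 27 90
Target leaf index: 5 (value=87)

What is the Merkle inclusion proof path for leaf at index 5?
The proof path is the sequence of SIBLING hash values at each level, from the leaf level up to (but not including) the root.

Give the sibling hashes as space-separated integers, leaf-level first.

L0 (leaves): [73, 56, 13, 65, 17, 87, 27, 90], target index=5
L1: h(73,56)=(73*31+56)%997=325 [pair 0] h(13,65)=(13*31+65)%997=468 [pair 1] h(17,87)=(17*31+87)%997=614 [pair 2] h(27,90)=(27*31+90)%997=927 [pair 3] -> [325, 468, 614, 927]
  Sibling for proof at L0: 17
L2: h(325,468)=(325*31+468)%997=573 [pair 0] h(614,927)=(614*31+927)%997=21 [pair 1] -> [573, 21]
  Sibling for proof at L1: 927
L3: h(573,21)=(573*31+21)%997=835 [pair 0] -> [835]
  Sibling for proof at L2: 573
Root: 835
Proof path (sibling hashes from leaf to root): [17, 927, 573]

Answer: 17 927 573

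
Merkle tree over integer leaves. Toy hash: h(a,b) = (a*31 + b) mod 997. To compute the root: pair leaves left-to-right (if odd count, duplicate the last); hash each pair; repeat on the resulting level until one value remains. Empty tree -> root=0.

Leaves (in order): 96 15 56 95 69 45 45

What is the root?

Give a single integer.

L0: [96, 15, 56, 95, 69, 45, 45]
L1: h(96,15)=(96*31+15)%997=0 h(56,95)=(56*31+95)%997=834 h(69,45)=(69*31+45)%997=190 h(45,45)=(45*31+45)%997=443 -> [0, 834, 190, 443]
L2: h(0,834)=(0*31+834)%997=834 h(190,443)=(190*31+443)%997=351 -> [834, 351]
L3: h(834,351)=(834*31+351)%997=283 -> [283]

Answer: 283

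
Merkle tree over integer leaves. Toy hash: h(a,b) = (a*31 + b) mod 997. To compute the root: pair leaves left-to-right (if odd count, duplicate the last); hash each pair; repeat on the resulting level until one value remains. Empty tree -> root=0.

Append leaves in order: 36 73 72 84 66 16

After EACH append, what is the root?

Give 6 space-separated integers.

Answer: 36 192 280 292 864 261

Derivation:
After append 36 (leaves=[36]):
  L0: [36]
  root=36
After append 73 (leaves=[36, 73]):
  L0: [36, 73]
  L1: h(36,73)=(36*31+73)%997=192 -> [192]
  root=192
After append 72 (leaves=[36, 73, 72]):
  L0: [36, 73, 72]
  L1: h(36,73)=(36*31+73)%997=192 h(72,72)=(72*31+72)%997=310 -> [192, 310]
  L2: h(192,310)=(192*31+310)%997=280 -> [280]
  root=280
After append 84 (leaves=[36, 73, 72, 84]):
  L0: [36, 73, 72, 84]
  L1: h(36,73)=(36*31+73)%997=192 h(72,84)=(72*31+84)%997=322 -> [192, 322]
  L2: h(192,322)=(192*31+322)%997=292 -> [292]
  root=292
After append 66 (leaves=[36, 73, 72, 84, 66]):
  L0: [36, 73, 72, 84, 66]
  L1: h(36,73)=(36*31+73)%997=192 h(72,84)=(72*31+84)%997=322 h(66,66)=(66*31+66)%997=118 -> [192, 322, 118]
  L2: h(192,322)=(192*31+322)%997=292 h(118,118)=(118*31+118)%997=785 -> [292, 785]
  L3: h(292,785)=(292*31+785)%997=864 -> [864]
  root=864
After append 16 (leaves=[36, 73, 72, 84, 66, 16]):
  L0: [36, 73, 72, 84, 66, 16]
  L1: h(36,73)=(36*31+73)%997=192 h(72,84)=(72*31+84)%997=322 h(66,16)=(66*31+16)%997=68 -> [192, 322, 68]
  L2: h(192,322)=(192*31+322)%997=292 h(68,68)=(68*31+68)%997=182 -> [292, 182]
  L3: h(292,182)=(292*31+182)%997=261 -> [261]
  root=261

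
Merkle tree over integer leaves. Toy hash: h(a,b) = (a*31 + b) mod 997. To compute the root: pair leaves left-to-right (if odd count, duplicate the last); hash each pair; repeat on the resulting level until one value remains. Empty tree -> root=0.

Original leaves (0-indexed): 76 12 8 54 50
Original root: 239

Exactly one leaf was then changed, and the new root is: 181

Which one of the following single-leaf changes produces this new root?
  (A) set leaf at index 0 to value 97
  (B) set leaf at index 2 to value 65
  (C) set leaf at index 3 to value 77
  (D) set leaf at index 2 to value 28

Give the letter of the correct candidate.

Original leaves: [76, 12, 8, 54, 50]
Target new root: 181
Try each candidate change and compute the resulting root:
Candidate A: set leaf[0] = 97 -> leaves = [97, 12, 8, 54, 50]
  L0: [97, 12, 8, 54, 50]
  L1: h(97,12)=(97*31+12)%997=28 h(8,54)=(8*31+54)%997=302 h(50,50)=(50*31+50)%997=603 -> [28, 302, 603]
  L2: h(28,302)=(28*31+302)%997=173 h(603,603)=(603*31+603)%997=353 -> [173, 353]
  L3: h(173,353)=(173*31+353)%997=731 -> [731]
  root = 731 != target 181
Candidate B: set leaf[2] = 65 -> leaves = [76, 12, 65, 54, 50]
  L0: [76, 12, 65, 54, 50]
  L1: h(76,12)=(76*31+12)%997=374 h(65,54)=(65*31+54)%997=75 h(50,50)=(50*31+50)%997=603 -> [374, 75, 603]
  L2: h(374,75)=(374*31+75)%997=702 h(603,603)=(603*31+603)%997=353 -> [702, 353]
  L3: h(702,353)=(702*31+353)%997=181 -> [181]
  root = 181 == target 181  ** MATCH **
Candidate C: set leaf[3] = 77 -> leaves = [76, 12, 8, 77, 50]
  L0: [76, 12, 8, 77, 50]
  L1: h(76,12)=(76*31+12)%997=374 h(8,77)=(8*31+77)%997=325 h(50,50)=(50*31+50)%997=603 -> [374, 325, 603]
  L2: h(374,325)=(374*31+325)%997=952 h(603,603)=(603*31+603)%997=353 -> [952, 353]
  L3: h(952,353)=(952*31+353)%997=952 -> [952]
  root = 952 != target 181
Candidate D: set leaf[2] = 28 -> leaves = [76, 12, 28, 54, 50]
  L0: [76, 12, 28, 54, 50]
  L1: h(76,12)=(76*31+12)%997=374 h(28,54)=(28*31+54)%997=922 h(50,50)=(50*31+50)%997=603 -> [374, 922, 603]
  L2: h(374,922)=(374*31+922)%997=552 h(603,603)=(603*31+603)%997=353 -> [552, 353]
  L3: h(552,353)=(552*31+353)%997=516 -> [516]
  root = 516 != target 181
Candidate B produces the target root.

Answer: B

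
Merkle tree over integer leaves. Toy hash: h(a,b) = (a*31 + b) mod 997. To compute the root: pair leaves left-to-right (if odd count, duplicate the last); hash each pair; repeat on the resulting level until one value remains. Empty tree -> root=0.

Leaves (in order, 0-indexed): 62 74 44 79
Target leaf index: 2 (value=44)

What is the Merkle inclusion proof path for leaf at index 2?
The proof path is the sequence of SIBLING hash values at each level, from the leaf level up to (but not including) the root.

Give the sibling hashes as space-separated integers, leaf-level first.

L0 (leaves): [62, 74, 44, 79], target index=2
L1: h(62,74)=(62*31+74)%997=2 [pair 0] h(44,79)=(44*31+79)%997=446 [pair 1] -> [2, 446]
  Sibling for proof at L0: 79
L2: h(2,446)=(2*31+446)%997=508 [pair 0] -> [508]
  Sibling for proof at L1: 2
Root: 508
Proof path (sibling hashes from leaf to root): [79, 2]

Answer: 79 2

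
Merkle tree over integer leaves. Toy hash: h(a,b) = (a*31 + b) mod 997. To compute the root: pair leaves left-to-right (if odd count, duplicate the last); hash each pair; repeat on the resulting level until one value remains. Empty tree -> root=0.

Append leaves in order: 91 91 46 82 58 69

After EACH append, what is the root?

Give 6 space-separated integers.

Answer: 91 918 20 56 311 663

Derivation:
After append 91 (leaves=[91]):
  L0: [91]
  root=91
After append 91 (leaves=[91, 91]):
  L0: [91, 91]
  L1: h(91,91)=(91*31+91)%997=918 -> [918]
  root=918
After append 46 (leaves=[91, 91, 46]):
  L0: [91, 91, 46]
  L1: h(91,91)=(91*31+91)%997=918 h(46,46)=(46*31+46)%997=475 -> [918, 475]
  L2: h(918,475)=(918*31+475)%997=20 -> [20]
  root=20
After append 82 (leaves=[91, 91, 46, 82]):
  L0: [91, 91, 46, 82]
  L1: h(91,91)=(91*31+91)%997=918 h(46,82)=(46*31+82)%997=511 -> [918, 511]
  L2: h(918,511)=(918*31+511)%997=56 -> [56]
  root=56
After append 58 (leaves=[91, 91, 46, 82, 58]):
  L0: [91, 91, 46, 82, 58]
  L1: h(91,91)=(91*31+91)%997=918 h(46,82)=(46*31+82)%997=511 h(58,58)=(58*31+58)%997=859 -> [918, 511, 859]
  L2: h(918,511)=(918*31+511)%997=56 h(859,859)=(859*31+859)%997=569 -> [56, 569]
  L3: h(56,569)=(56*31+569)%997=311 -> [311]
  root=311
After append 69 (leaves=[91, 91, 46, 82, 58, 69]):
  L0: [91, 91, 46, 82, 58, 69]
  L1: h(91,91)=(91*31+91)%997=918 h(46,82)=(46*31+82)%997=511 h(58,69)=(58*31+69)%997=870 -> [918, 511, 870]
  L2: h(918,511)=(918*31+511)%997=56 h(870,870)=(870*31+870)%997=921 -> [56, 921]
  L3: h(56,921)=(56*31+921)%997=663 -> [663]
  root=663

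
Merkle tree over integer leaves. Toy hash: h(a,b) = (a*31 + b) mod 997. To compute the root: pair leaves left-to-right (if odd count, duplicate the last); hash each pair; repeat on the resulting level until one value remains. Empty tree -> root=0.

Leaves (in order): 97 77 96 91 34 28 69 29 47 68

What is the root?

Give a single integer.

L0: [97, 77, 96, 91, 34, 28, 69, 29, 47, 68]
L1: h(97,77)=(97*31+77)%997=93 h(96,91)=(96*31+91)%997=76 h(34,28)=(34*31+28)%997=85 h(69,29)=(69*31+29)%997=174 h(47,68)=(47*31+68)%997=528 -> [93, 76, 85, 174, 528]
L2: h(93,76)=(93*31+76)%997=965 h(85,174)=(85*31+174)%997=815 h(528,528)=(528*31+528)%997=944 -> [965, 815, 944]
L3: h(965,815)=(965*31+815)%997=820 h(944,944)=(944*31+944)%997=298 -> [820, 298]
L4: h(820,298)=(820*31+298)%997=793 -> [793]

Answer: 793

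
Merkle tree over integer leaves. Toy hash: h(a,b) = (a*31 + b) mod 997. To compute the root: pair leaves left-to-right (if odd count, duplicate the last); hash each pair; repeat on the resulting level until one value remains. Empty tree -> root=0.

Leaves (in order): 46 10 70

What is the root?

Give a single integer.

Answer: 894

Derivation:
L0: [46, 10, 70]
L1: h(46,10)=(46*31+10)%997=439 h(70,70)=(70*31+70)%997=246 -> [439, 246]
L2: h(439,246)=(439*31+246)%997=894 -> [894]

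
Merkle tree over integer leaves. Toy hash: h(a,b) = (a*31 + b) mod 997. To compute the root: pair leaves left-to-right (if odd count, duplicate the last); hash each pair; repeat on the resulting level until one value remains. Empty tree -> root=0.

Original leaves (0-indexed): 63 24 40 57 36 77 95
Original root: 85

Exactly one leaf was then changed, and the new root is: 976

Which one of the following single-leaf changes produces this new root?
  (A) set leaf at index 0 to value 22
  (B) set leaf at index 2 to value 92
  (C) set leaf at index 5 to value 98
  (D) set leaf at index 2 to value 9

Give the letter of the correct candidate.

Original leaves: [63, 24, 40, 57, 36, 77, 95]
Target new root: 976
Try each candidate change and compute the resulting root:
Candidate A: set leaf[0] = 22 -> leaves = [22, 24, 40, 57, 36, 77, 95]
  L0: [22, 24, 40, 57, 36, 77, 95]
  L1: h(22,24)=(22*31+24)%997=706 h(40,57)=(40*31+57)%997=300 h(36,77)=(36*31+77)%997=196 h(95,95)=(95*31+95)%997=49 -> [706, 300, 196, 49]
  L2: h(706,300)=(706*31+300)%997=252 h(196,49)=(196*31+49)%997=143 -> [252, 143]
  L3: h(252,143)=(252*31+143)%997=976 -> [976]
  root = 976 == target 976  ** MATCH **
Candidate B: set leaf[2] = 92 -> leaves = [63, 24, 92, 57, 36, 77, 95]
  L0: [63, 24, 92, 57, 36, 77, 95]
  L1: h(63,24)=(63*31+24)%997=980 h(92,57)=(92*31+57)%997=915 h(36,77)=(36*31+77)%997=196 h(95,95)=(95*31+95)%997=49 -> [980, 915, 196, 49]
  L2: h(980,915)=(980*31+915)%997=388 h(196,49)=(196*31+49)%997=143 -> [388, 143]
  L3: h(388,143)=(388*31+143)%997=207 -> [207]
  root = 207 != target 976
Candidate C: set leaf[5] = 98 -> leaves = [63, 24, 40, 57, 36, 98, 95]
  L0: [63, 24, 40, 57, 36, 98, 95]
  L1: h(63,24)=(63*31+24)%997=980 h(40,57)=(40*31+57)%997=300 h(36,98)=(36*31+98)%997=217 h(95,95)=(95*31+95)%997=49 -> [980, 300, 217, 49]
  L2: h(980,300)=(980*31+300)%997=770 h(217,49)=(217*31+49)%997=794 -> [770, 794]
  L3: h(770,794)=(770*31+794)%997=736 -> [736]
  root = 736 != target 976
Candidate D: set leaf[2] = 9 -> leaves = [63, 24, 9, 57, 36, 77, 95]
  L0: [63, 24, 9, 57, 36, 77, 95]
  L1: h(63,24)=(63*31+24)%997=980 h(9,57)=(9*31+57)%997=336 h(36,77)=(36*31+77)%997=196 h(95,95)=(95*31+95)%997=49 -> [980, 336, 196, 49]
  L2: h(980,336)=(980*31+336)%997=806 h(196,49)=(196*31+49)%997=143 -> [806, 143]
  L3: h(806,143)=(806*31+143)%997=204 -> [204]
  root = 204 != target 976
Candidate A produces the target root.

Answer: A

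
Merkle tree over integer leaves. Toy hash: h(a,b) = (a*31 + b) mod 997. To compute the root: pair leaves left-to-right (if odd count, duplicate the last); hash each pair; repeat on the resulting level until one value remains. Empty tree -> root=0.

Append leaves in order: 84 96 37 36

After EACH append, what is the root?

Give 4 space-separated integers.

After append 84 (leaves=[84]):
  L0: [84]
  root=84
After append 96 (leaves=[84, 96]):
  L0: [84, 96]
  L1: h(84,96)=(84*31+96)%997=706 -> [706]
  root=706
After append 37 (leaves=[84, 96, 37]):
  L0: [84, 96, 37]
  L1: h(84,96)=(84*31+96)%997=706 h(37,37)=(37*31+37)%997=187 -> [706, 187]
  L2: h(706,187)=(706*31+187)%997=139 -> [139]
  root=139
After append 36 (leaves=[84, 96, 37, 36]):
  L0: [84, 96, 37, 36]
  L1: h(84,96)=(84*31+96)%997=706 h(37,36)=(37*31+36)%997=186 -> [706, 186]
  L2: h(706,186)=(706*31+186)%997=138 -> [138]
  root=138

Answer: 84 706 139 138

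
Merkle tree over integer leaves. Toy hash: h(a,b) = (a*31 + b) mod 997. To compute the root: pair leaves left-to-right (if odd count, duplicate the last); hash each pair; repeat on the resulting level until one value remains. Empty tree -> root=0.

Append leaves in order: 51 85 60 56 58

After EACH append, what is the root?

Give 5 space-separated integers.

After append 51 (leaves=[51]):
  L0: [51]
  root=51
After append 85 (leaves=[51, 85]):
  L0: [51, 85]
  L1: h(51,85)=(51*31+85)%997=669 -> [669]
  root=669
After append 60 (leaves=[51, 85, 60]):
  L0: [51, 85, 60]
  L1: h(51,85)=(51*31+85)%997=669 h(60,60)=(60*31+60)%997=923 -> [669, 923]
  L2: h(669,923)=(669*31+923)%997=725 -> [725]
  root=725
After append 56 (leaves=[51, 85, 60, 56]):
  L0: [51, 85, 60, 56]
  L1: h(51,85)=(51*31+85)%997=669 h(60,56)=(60*31+56)%997=919 -> [669, 919]
  L2: h(669,919)=(669*31+919)%997=721 -> [721]
  root=721
After append 58 (leaves=[51, 85, 60, 56, 58]):
  L0: [51, 85, 60, 56, 58]
  L1: h(51,85)=(51*31+85)%997=669 h(60,56)=(60*31+56)%997=919 h(58,58)=(58*31+58)%997=859 -> [669, 919, 859]
  L2: h(669,919)=(669*31+919)%997=721 h(859,859)=(859*31+859)%997=569 -> [721, 569]
  L3: h(721,569)=(721*31+569)%997=986 -> [986]
  root=986

Answer: 51 669 725 721 986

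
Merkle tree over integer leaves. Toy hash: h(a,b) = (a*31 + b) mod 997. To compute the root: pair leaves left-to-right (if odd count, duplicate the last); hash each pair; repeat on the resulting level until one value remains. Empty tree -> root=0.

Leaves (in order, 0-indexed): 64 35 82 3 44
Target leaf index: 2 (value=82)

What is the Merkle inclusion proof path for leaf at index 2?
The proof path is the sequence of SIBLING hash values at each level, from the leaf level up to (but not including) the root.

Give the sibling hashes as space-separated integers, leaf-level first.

L0 (leaves): [64, 35, 82, 3, 44], target index=2
L1: h(64,35)=(64*31+35)%997=25 [pair 0] h(82,3)=(82*31+3)%997=551 [pair 1] h(44,44)=(44*31+44)%997=411 [pair 2] -> [25, 551, 411]
  Sibling for proof at L0: 3
L2: h(25,551)=(25*31+551)%997=329 [pair 0] h(411,411)=(411*31+411)%997=191 [pair 1] -> [329, 191]
  Sibling for proof at L1: 25
L3: h(329,191)=(329*31+191)%997=420 [pair 0] -> [420]
  Sibling for proof at L2: 191
Root: 420
Proof path (sibling hashes from leaf to root): [3, 25, 191]

Answer: 3 25 191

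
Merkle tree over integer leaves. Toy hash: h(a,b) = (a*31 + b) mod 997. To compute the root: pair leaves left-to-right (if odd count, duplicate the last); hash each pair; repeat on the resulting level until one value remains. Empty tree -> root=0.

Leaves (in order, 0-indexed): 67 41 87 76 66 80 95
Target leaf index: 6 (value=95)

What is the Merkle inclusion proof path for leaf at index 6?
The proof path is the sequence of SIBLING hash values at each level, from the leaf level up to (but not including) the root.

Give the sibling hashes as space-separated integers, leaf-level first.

L0 (leaves): [67, 41, 87, 76, 66, 80, 95], target index=6
L1: h(67,41)=(67*31+41)%997=124 [pair 0] h(87,76)=(87*31+76)%997=779 [pair 1] h(66,80)=(66*31+80)%997=132 [pair 2] h(95,95)=(95*31+95)%997=49 [pair 3] -> [124, 779, 132, 49]
  Sibling for proof at L0: 95
L2: h(124,779)=(124*31+779)%997=635 [pair 0] h(132,49)=(132*31+49)%997=153 [pair 1] -> [635, 153]
  Sibling for proof at L1: 132
L3: h(635,153)=(635*31+153)%997=895 [pair 0] -> [895]
  Sibling for proof at L2: 635
Root: 895
Proof path (sibling hashes from leaf to root): [95, 132, 635]

Answer: 95 132 635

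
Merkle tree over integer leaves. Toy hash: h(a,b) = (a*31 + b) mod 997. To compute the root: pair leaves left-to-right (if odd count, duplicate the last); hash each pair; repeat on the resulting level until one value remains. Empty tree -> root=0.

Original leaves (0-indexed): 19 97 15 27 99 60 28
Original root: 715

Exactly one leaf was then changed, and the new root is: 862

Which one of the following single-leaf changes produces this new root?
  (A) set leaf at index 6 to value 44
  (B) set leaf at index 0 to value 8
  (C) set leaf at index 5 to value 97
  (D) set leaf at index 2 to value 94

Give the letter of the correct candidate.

Original leaves: [19, 97, 15, 27, 99, 60, 28]
Target new root: 862
Try each candidate change and compute the resulting root:
Candidate A: set leaf[6] = 44 -> leaves = [19, 97, 15, 27, 99, 60, 44]
  L0: [19, 97, 15, 27, 99, 60, 44]
  L1: h(19,97)=(19*31+97)%997=686 h(15,27)=(15*31+27)%997=492 h(99,60)=(99*31+60)%997=138 h(44,44)=(44*31+44)%997=411 -> [686, 492, 138, 411]
  L2: h(686,492)=(686*31+492)%997=821 h(138,411)=(138*31+411)%997=701 -> [821, 701]
  L3: h(821,701)=(821*31+701)%997=230 -> [230]
  root = 230 != target 862
Candidate B: set leaf[0] = 8 -> leaves = [8, 97, 15, 27, 99, 60, 28]
  L0: [8, 97, 15, 27, 99, 60, 28]
  L1: h(8,97)=(8*31+97)%997=345 h(15,27)=(15*31+27)%997=492 h(99,60)=(99*31+60)%997=138 h(28,28)=(28*31+28)%997=896 -> [345, 492, 138, 896]
  L2: h(345,492)=(345*31+492)%997=220 h(138,896)=(138*31+896)%997=189 -> [220, 189]
  L3: h(220,189)=(220*31+189)%997=30 -> [30]
  root = 30 != target 862
Candidate C: set leaf[5] = 97 -> leaves = [19, 97, 15, 27, 99, 97, 28]
  L0: [19, 97, 15, 27, 99, 97, 28]
  L1: h(19,97)=(19*31+97)%997=686 h(15,27)=(15*31+27)%997=492 h(99,97)=(99*31+97)%997=175 h(28,28)=(28*31+28)%997=896 -> [686, 492, 175, 896]
  L2: h(686,492)=(686*31+492)%997=821 h(175,896)=(175*31+896)%997=339 -> [821, 339]
  L3: h(821,339)=(821*31+339)%997=865 -> [865]
  root = 865 != target 862
Candidate D: set leaf[2] = 94 -> leaves = [19, 97, 94, 27, 99, 60, 28]
  L0: [19, 97, 94, 27, 99, 60, 28]
  L1: h(19,97)=(19*31+97)%997=686 h(94,27)=(94*31+27)%997=947 h(99,60)=(99*31+60)%997=138 h(28,28)=(28*31+28)%997=896 -> [686, 947, 138, 896]
  L2: h(686,947)=(686*31+947)%997=279 h(138,896)=(138*31+896)%997=189 -> [279, 189]
  L3: h(279,189)=(279*31+189)%997=862 -> [862]
  root = 862 == target 862  ** MATCH **
Candidate D produces the target root.

Answer: D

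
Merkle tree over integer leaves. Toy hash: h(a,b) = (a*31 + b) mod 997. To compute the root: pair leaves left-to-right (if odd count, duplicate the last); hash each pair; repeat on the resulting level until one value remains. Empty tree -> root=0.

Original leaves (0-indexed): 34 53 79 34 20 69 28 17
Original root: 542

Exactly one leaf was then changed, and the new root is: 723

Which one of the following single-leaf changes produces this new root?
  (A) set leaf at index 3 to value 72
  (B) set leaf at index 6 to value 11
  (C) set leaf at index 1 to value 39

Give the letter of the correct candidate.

Original leaves: [34, 53, 79, 34, 20, 69, 28, 17]
Target new root: 723
Try each candidate change and compute the resulting root:
Candidate A: set leaf[3] = 72 -> leaves = [34, 53, 79, 72, 20, 69, 28, 17]
  L0: [34, 53, 79, 72, 20, 69, 28, 17]
  L1: h(34,53)=(34*31+53)%997=110 h(79,72)=(79*31+72)%997=527 h(20,69)=(20*31+69)%997=689 h(28,17)=(28*31+17)%997=885 -> [110, 527, 689, 885]
  L2: h(110,527)=(110*31+527)%997=946 h(689,885)=(689*31+885)%997=310 -> [946, 310]
  L3: h(946,310)=(946*31+310)%997=723 -> [723]
  root = 723 == target 723  ** MATCH **
Candidate B: set leaf[6] = 11 -> leaves = [34, 53, 79, 34, 20, 69, 11, 17]
  L0: [34, 53, 79, 34, 20, 69, 11, 17]
  L1: h(34,53)=(34*31+53)%997=110 h(79,34)=(79*31+34)%997=489 h(20,69)=(20*31+69)%997=689 h(11,17)=(11*31+17)%997=358 -> [110, 489, 689, 358]
  L2: h(110,489)=(110*31+489)%997=908 h(689,358)=(689*31+358)%997=780 -> [908, 780]
  L3: h(908,780)=(908*31+780)%997=15 -> [15]
  root = 15 != target 723
Candidate C: set leaf[1] = 39 -> leaves = [34, 39, 79, 34, 20, 69, 28, 17]
  L0: [34, 39, 79, 34, 20, 69, 28, 17]
  L1: h(34,39)=(34*31+39)%997=96 h(79,34)=(79*31+34)%997=489 h(20,69)=(20*31+69)%997=689 h(28,17)=(28*31+17)%997=885 -> [96, 489, 689, 885]
  L2: h(96,489)=(96*31+489)%997=474 h(689,885)=(689*31+885)%997=310 -> [474, 310]
  L3: h(474,310)=(474*31+310)%997=49 -> [49]
  root = 49 != target 723
Candidate A produces the target root.

Answer: A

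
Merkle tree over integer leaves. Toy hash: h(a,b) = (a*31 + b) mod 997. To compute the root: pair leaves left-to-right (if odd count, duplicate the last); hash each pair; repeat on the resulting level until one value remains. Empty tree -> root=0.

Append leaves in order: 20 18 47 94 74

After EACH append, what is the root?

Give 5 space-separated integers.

Answer: 20 638 345 392 192

Derivation:
After append 20 (leaves=[20]):
  L0: [20]
  root=20
After append 18 (leaves=[20, 18]):
  L0: [20, 18]
  L1: h(20,18)=(20*31+18)%997=638 -> [638]
  root=638
After append 47 (leaves=[20, 18, 47]):
  L0: [20, 18, 47]
  L1: h(20,18)=(20*31+18)%997=638 h(47,47)=(47*31+47)%997=507 -> [638, 507]
  L2: h(638,507)=(638*31+507)%997=345 -> [345]
  root=345
After append 94 (leaves=[20, 18, 47, 94]):
  L0: [20, 18, 47, 94]
  L1: h(20,18)=(20*31+18)%997=638 h(47,94)=(47*31+94)%997=554 -> [638, 554]
  L2: h(638,554)=(638*31+554)%997=392 -> [392]
  root=392
After append 74 (leaves=[20, 18, 47, 94, 74]):
  L0: [20, 18, 47, 94, 74]
  L1: h(20,18)=(20*31+18)%997=638 h(47,94)=(47*31+94)%997=554 h(74,74)=(74*31+74)%997=374 -> [638, 554, 374]
  L2: h(638,554)=(638*31+554)%997=392 h(374,374)=(374*31+374)%997=4 -> [392, 4]
  L3: h(392,4)=(392*31+4)%997=192 -> [192]
  root=192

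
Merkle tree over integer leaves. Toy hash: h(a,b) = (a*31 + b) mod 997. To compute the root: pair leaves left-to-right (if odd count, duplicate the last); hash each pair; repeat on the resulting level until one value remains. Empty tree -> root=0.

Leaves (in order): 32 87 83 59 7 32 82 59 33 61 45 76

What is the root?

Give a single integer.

L0: [32, 87, 83, 59, 7, 32, 82, 59, 33, 61, 45, 76]
L1: h(32,87)=(32*31+87)%997=82 h(83,59)=(83*31+59)%997=638 h(7,32)=(7*31+32)%997=249 h(82,59)=(82*31+59)%997=607 h(33,61)=(33*31+61)%997=87 h(45,76)=(45*31+76)%997=474 -> [82, 638, 249, 607, 87, 474]
L2: h(82,638)=(82*31+638)%997=189 h(249,607)=(249*31+607)%997=350 h(87,474)=(87*31+474)%997=180 -> [189, 350, 180]
L3: h(189,350)=(189*31+350)%997=227 h(180,180)=(180*31+180)%997=775 -> [227, 775]
L4: h(227,775)=(227*31+775)%997=833 -> [833]

Answer: 833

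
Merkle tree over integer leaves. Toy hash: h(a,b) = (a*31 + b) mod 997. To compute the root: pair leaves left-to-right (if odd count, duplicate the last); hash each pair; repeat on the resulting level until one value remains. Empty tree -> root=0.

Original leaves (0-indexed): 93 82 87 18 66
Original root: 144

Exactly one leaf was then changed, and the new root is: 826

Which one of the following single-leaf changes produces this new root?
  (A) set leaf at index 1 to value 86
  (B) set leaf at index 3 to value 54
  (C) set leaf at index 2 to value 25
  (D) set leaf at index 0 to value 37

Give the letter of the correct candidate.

Original leaves: [93, 82, 87, 18, 66]
Target new root: 826
Try each candidate change and compute the resulting root:
Candidate A: set leaf[1] = 86 -> leaves = [93, 86, 87, 18, 66]
  L0: [93, 86, 87, 18, 66]
  L1: h(93,86)=(93*31+86)%997=975 h(87,18)=(87*31+18)%997=721 h(66,66)=(66*31+66)%997=118 -> [975, 721, 118]
  L2: h(975,721)=(975*31+721)%997=39 h(118,118)=(118*31+118)%997=785 -> [39, 785]
  L3: h(39,785)=(39*31+785)%997=0 -> [0]
  root = 0 != target 826
Candidate B: set leaf[3] = 54 -> leaves = [93, 82, 87, 54, 66]
  L0: [93, 82, 87, 54, 66]
  L1: h(93,82)=(93*31+82)%997=971 h(87,54)=(87*31+54)%997=757 h(66,66)=(66*31+66)%997=118 -> [971, 757, 118]
  L2: h(971,757)=(971*31+757)%997=948 h(118,118)=(118*31+118)%997=785 -> [948, 785]
  L3: h(948,785)=(948*31+785)%997=263 -> [263]
  root = 263 != target 826
Candidate C: set leaf[2] = 25 -> leaves = [93, 82, 25, 18, 66]
  L0: [93, 82, 25, 18, 66]
  L1: h(93,82)=(93*31+82)%997=971 h(25,18)=(25*31+18)%997=793 h(66,66)=(66*31+66)%997=118 -> [971, 793, 118]
  L2: h(971,793)=(971*31+793)%997=984 h(118,118)=(118*31+118)%997=785 -> [984, 785]
  L3: h(984,785)=(984*31+785)%997=382 -> [382]
  root = 382 != target 826
Candidate D: set leaf[0] = 37 -> leaves = [37, 82, 87, 18, 66]
  L0: [37, 82, 87, 18, 66]
  L1: h(37,82)=(37*31+82)%997=232 h(87,18)=(87*31+18)%997=721 h(66,66)=(66*31+66)%997=118 -> [232, 721, 118]
  L2: h(232,721)=(232*31+721)%997=934 h(118,118)=(118*31+118)%997=785 -> [934, 785]
  L3: h(934,785)=(934*31+785)%997=826 -> [826]
  root = 826 == target 826  ** MATCH **
Candidate D produces the target root.

Answer: D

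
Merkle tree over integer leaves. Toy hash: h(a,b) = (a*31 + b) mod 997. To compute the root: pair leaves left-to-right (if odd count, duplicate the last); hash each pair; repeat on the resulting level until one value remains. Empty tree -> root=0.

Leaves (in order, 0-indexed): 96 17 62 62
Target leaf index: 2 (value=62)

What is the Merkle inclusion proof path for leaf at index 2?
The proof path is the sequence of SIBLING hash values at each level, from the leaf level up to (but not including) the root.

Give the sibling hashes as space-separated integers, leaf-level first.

L0 (leaves): [96, 17, 62, 62], target index=2
L1: h(96,17)=(96*31+17)%997=2 [pair 0] h(62,62)=(62*31+62)%997=987 [pair 1] -> [2, 987]
  Sibling for proof at L0: 62
L2: h(2,987)=(2*31+987)%997=52 [pair 0] -> [52]
  Sibling for proof at L1: 2
Root: 52
Proof path (sibling hashes from leaf to root): [62, 2]

Answer: 62 2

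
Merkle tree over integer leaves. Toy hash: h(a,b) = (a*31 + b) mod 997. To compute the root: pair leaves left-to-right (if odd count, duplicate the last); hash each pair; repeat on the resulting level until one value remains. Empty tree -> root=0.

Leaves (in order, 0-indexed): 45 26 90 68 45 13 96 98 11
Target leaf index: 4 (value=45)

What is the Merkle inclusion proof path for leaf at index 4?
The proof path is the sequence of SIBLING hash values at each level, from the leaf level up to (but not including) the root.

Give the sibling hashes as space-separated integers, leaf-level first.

Answer: 13 83 50 531

Derivation:
L0 (leaves): [45, 26, 90, 68, 45, 13, 96, 98, 11], target index=4
L1: h(45,26)=(45*31+26)%997=424 [pair 0] h(90,68)=(90*31+68)%997=864 [pair 1] h(45,13)=(45*31+13)%997=411 [pair 2] h(96,98)=(96*31+98)%997=83 [pair 3] h(11,11)=(11*31+11)%997=352 [pair 4] -> [424, 864, 411, 83, 352]
  Sibling for proof at L0: 13
L2: h(424,864)=(424*31+864)%997=50 [pair 0] h(411,83)=(411*31+83)%997=860 [pair 1] h(352,352)=(352*31+352)%997=297 [pair 2] -> [50, 860, 297]
  Sibling for proof at L1: 83
L3: h(50,860)=(50*31+860)%997=416 [pair 0] h(297,297)=(297*31+297)%997=531 [pair 1] -> [416, 531]
  Sibling for proof at L2: 50
L4: h(416,531)=(416*31+531)%997=466 [pair 0] -> [466]
  Sibling for proof at L3: 531
Root: 466
Proof path (sibling hashes from leaf to root): [13, 83, 50, 531]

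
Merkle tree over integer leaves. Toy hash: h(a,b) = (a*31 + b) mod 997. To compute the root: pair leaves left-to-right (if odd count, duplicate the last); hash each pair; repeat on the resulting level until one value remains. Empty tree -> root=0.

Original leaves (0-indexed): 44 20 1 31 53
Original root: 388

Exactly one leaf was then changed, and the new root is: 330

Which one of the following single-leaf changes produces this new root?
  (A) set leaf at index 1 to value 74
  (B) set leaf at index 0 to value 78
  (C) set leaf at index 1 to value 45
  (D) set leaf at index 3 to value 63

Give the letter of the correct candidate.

Original leaves: [44, 20, 1, 31, 53]
Target new root: 330
Try each candidate change and compute the resulting root:
Candidate A: set leaf[1] = 74 -> leaves = [44, 74, 1, 31, 53]
  L0: [44, 74, 1, 31, 53]
  L1: h(44,74)=(44*31+74)%997=441 h(1,31)=(1*31+31)%997=62 h(53,53)=(53*31+53)%997=699 -> [441, 62, 699]
  L2: h(441,62)=(441*31+62)%997=772 h(699,699)=(699*31+699)%997=434 -> [772, 434]
  L3: h(772,434)=(772*31+434)%997=438 -> [438]
  root = 438 != target 330
Candidate B: set leaf[0] = 78 -> leaves = [78, 20, 1, 31, 53]
  L0: [78, 20, 1, 31, 53]
  L1: h(78,20)=(78*31+20)%997=444 h(1,31)=(1*31+31)%997=62 h(53,53)=(53*31+53)%997=699 -> [444, 62, 699]
  L2: h(444,62)=(444*31+62)%997=865 h(699,699)=(699*31+699)%997=434 -> [865, 434]
  L3: h(865,434)=(865*31+434)%997=330 -> [330]
  root = 330 == target 330  ** MATCH **
Candidate C: set leaf[1] = 45 -> leaves = [44, 45, 1, 31, 53]
  L0: [44, 45, 1, 31, 53]
  L1: h(44,45)=(44*31+45)%997=412 h(1,31)=(1*31+31)%997=62 h(53,53)=(53*31+53)%997=699 -> [412, 62, 699]
  L2: h(412,62)=(412*31+62)%997=870 h(699,699)=(699*31+699)%997=434 -> [870, 434]
  L3: h(870,434)=(870*31+434)%997=485 -> [485]
  root = 485 != target 330
Candidate D: set leaf[3] = 63 -> leaves = [44, 20, 1, 63, 53]
  L0: [44, 20, 1, 63, 53]
  L1: h(44,20)=(44*31+20)%997=387 h(1,63)=(1*31+63)%997=94 h(53,53)=(53*31+53)%997=699 -> [387, 94, 699]
  L2: h(387,94)=(387*31+94)%997=127 h(699,699)=(699*31+699)%997=434 -> [127, 434]
  L3: h(127,434)=(127*31+434)%997=383 -> [383]
  root = 383 != target 330
Candidate B produces the target root.

Answer: B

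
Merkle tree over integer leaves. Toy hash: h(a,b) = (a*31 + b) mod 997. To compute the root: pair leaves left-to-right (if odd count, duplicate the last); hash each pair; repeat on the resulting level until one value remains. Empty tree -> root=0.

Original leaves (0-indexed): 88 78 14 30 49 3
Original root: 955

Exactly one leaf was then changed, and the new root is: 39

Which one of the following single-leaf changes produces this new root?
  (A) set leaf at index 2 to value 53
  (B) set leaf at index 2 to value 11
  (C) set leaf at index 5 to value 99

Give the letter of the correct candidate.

Answer: C

Derivation:
Original leaves: [88, 78, 14, 30, 49, 3]
Target new root: 39
Try each candidate change and compute the resulting root:
Candidate A: set leaf[2] = 53 -> leaves = [88, 78, 53, 30, 49, 3]
  L0: [88, 78, 53, 30, 49, 3]
  L1: h(88,78)=(88*31+78)%997=812 h(53,30)=(53*31+30)%997=676 h(49,3)=(49*31+3)%997=525 -> [812, 676, 525]
  L2: h(812,676)=(812*31+676)%997=923 h(525,525)=(525*31+525)%997=848 -> [923, 848]
  L3: h(923,848)=(923*31+848)%997=548 -> [548]
  root = 548 != target 39
Candidate B: set leaf[2] = 11 -> leaves = [88, 78, 11, 30, 49, 3]
  L0: [88, 78, 11, 30, 49, 3]
  L1: h(88,78)=(88*31+78)%997=812 h(11,30)=(11*31+30)%997=371 h(49,3)=(49*31+3)%997=525 -> [812, 371, 525]
  L2: h(812,371)=(812*31+371)%997=618 h(525,525)=(525*31+525)%997=848 -> [618, 848]
  L3: h(618,848)=(618*31+848)%997=66 -> [66]
  root = 66 != target 39
Candidate C: set leaf[5] = 99 -> leaves = [88, 78, 14, 30, 49, 99]
  L0: [88, 78, 14, 30, 49, 99]
  L1: h(88,78)=(88*31+78)%997=812 h(14,30)=(14*31+30)%997=464 h(49,99)=(49*31+99)%997=621 -> [812, 464, 621]
  L2: h(812,464)=(812*31+464)%997=711 h(621,621)=(621*31+621)%997=929 -> [711, 929]
  L3: h(711,929)=(711*31+929)%997=39 -> [39]
  root = 39 == target 39  ** MATCH **
Candidate C produces the target root.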